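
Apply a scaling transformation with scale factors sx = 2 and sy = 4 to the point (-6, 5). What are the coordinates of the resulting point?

Scaling matrix:
[[2, 0], [0, 4]]
Result: (-6 × 2, 5 × 4) = (-12, 20)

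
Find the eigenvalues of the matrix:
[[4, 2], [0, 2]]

Characteristic equation: det(A - λI) = 0
λ² - (trace)λ + (det) = 0
trace = 4 + 2 = 6, det = (4)(2) - (2)(0) = 8
λ² - (6)λ + (8) = 0
λ = (6 ± √((6)² - 4·(8))) / 2 = (6 ± √4) / 2
Solving: λ = 2, 4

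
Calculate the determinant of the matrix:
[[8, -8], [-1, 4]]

For a 2×2 matrix [[a, b], [c, d]], det = ad - bc
det = (8)(4) - (-8)(-1) = 32 - 8 = 24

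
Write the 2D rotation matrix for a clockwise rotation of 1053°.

Rotation matrix formula: [[cos θ, -sin θ], [sin θ, cos θ]]
A clockwise rotation by 1053° is equivalent to a counterclockwise rotation by -1053°.
For θ = -1053°:
cos(-1053°) = 0.8910
sin(-1053°) = 0.4540
Result: [[0.8910, -0.4540], [0.4540, 0.8910]]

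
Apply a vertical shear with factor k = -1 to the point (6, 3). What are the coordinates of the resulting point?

Shear matrix for vertical shear with factor k = -1:
[[1, 0], [-1, 1]]
Result: (6, 3) → (6, -3)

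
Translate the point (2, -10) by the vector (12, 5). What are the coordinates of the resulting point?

Translation by (12, 5) (homogeneous matrix [[1, 0, 12], [0, 1, 5], [0, 0, 1]]):
x' = 2 + 12 = 14
y' = -10 + 5 = -5
Result: (14, -5)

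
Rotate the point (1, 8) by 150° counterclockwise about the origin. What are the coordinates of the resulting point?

Rotation matrix for 150°: [[cos 150°, -sin 150°], [sin 150°, cos 150°]] ≈ [[-0.866025, -0.500000], [0.500000, -0.866025]]
[[-0.866025, -0.500000], [0.500000, -0.866025]] × [1, 8]ᵀ ≈ [-4.8660, -6.4282]ᵀ
Result: (-4.8660, -6.4282)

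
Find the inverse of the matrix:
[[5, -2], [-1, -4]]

For [[a,b],[c,d]], inverse = (1/det)·[[d,-b],[-c,a]]
det = (5)(-4) - (-2)(-1) = -20 - 2 = -22
Inverse = (1/-22)·[[-4, 2], [1, 5]]
= [[2/11, -1/11], [-1/22, -5/22]]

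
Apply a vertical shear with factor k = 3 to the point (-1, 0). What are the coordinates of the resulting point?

Shear matrix for vertical shear with factor k = 3:
[[1, 0], [3, 1]]
Result: (-1, 0) → (-1, -3)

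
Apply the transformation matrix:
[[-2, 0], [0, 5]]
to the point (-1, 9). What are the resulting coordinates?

Matrix multiplication:
[[-2, 0], [0, 5]] × [-1, 9]ᵀ
= [(-2)(-1) + (0)(9), (0)(-1) + (5)(9)]ᵀ
= [2, 45]ᵀ
Result: (2, 45)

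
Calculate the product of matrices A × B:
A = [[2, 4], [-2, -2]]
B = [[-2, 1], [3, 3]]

Matrix multiplication:
C[0][0] = 2×-2 + 4×3 = 8
C[0][1] = 2×1 + 4×3 = 14
C[1][0] = -2×-2 + -2×3 = -2
C[1][1] = -2×1 + -2×3 = -8
Result: [[8, 14], [-2, -8]]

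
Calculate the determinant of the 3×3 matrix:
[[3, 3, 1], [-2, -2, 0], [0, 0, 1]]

Expansion along first row:
det = 3·det([[-2,0],[0,1]]) - 3·det([[-2,0],[0,1]]) + 1·det([[-2,-2],[0,0]])
    = 3·(-2·1 - 0·0) - 3·(-2·1 - 0·0) + 1·(-2·0 - -2·0)
    = 3·-2 - 3·-2 + 1·0
    = -6 + 6 + 0 = 0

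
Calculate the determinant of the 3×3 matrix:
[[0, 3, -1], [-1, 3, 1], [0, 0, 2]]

Expansion along first row:
det = 0·det([[3,1],[0,2]]) - 3·det([[-1,1],[0,2]]) + -1·det([[-1,3],[0,0]])
    = 0·(3·2 - 1·0) - 3·(-1·2 - 1·0) + -1·(-1·0 - 3·0)
    = 0·6 - 3·-2 + -1·0
    = 0 + 6 + 0 = 6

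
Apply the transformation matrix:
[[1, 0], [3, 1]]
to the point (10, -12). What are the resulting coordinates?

Matrix multiplication:
[[1, 0], [3, 1]] × [10, -12]ᵀ
= [(1)(10) + (0)(-12), (3)(10) + (1)(-12)]ᵀ
= [10, 18]ᵀ
Result: (10, 18)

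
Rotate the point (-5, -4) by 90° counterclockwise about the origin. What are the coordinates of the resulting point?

Rotation matrix for 90°: [[cos 90°, -sin 90°], [sin 90°, cos 90°]] = [[0, -1], [1, 0]]
[[0, -1], [1, 0]] × [-5, -4]ᵀ = [4, -5]ᵀ
Result: (4, -5)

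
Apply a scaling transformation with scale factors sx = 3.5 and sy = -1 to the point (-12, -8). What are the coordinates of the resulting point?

Scaling matrix:
[[3.50, 0], [0, -1]]
Result: (-12 × 3.5, -8 × -1) = (-42, 8)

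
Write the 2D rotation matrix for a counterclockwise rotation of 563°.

Rotation matrix formula: [[cos θ, -sin θ], [sin θ, cos θ]]
For θ = 563°:
cos(563°) = -0.9205
sin(563°) = -0.3907
Result: [[-0.9205, 0.3907], [-0.3907, -0.9205]]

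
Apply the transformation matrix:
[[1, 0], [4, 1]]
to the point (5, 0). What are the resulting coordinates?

Matrix multiplication:
[[1, 0], [4, 1]] × [5, 0]ᵀ
= [(1)(5) + (0)(0), (4)(5) + (1)(0)]ᵀ
= [5, 20]ᵀ
Result: (5, 20)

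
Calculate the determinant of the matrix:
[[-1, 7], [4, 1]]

For a 2×2 matrix [[a, b], [c, d]], det = ad - bc
det = (-1)(1) - (7)(4) = -1 - 28 = -29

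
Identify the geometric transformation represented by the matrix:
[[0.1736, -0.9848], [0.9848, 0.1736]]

This matrix represents: rotation by 80° counterclockwise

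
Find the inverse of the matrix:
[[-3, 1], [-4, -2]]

For [[a,b],[c,d]], inverse = (1/det)·[[d,-b],[-c,a]]
det = (-3)(-2) - (1)(-4) = 6 - -4 = 10
Inverse = (1/10)·[[-2, -1], [4, -3]]
= [[-1/5, -1/10], [2/5, -3/10]]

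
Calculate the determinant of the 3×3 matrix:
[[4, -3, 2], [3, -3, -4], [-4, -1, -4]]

Expansion along first row:
det = 4·det([[-3,-4],[-1,-4]]) - -3·det([[3,-4],[-4,-4]]) + 2·det([[3,-3],[-4,-1]])
    = 4·(-3·-4 - -4·-1) - -3·(3·-4 - -4·-4) + 2·(3·-1 - -3·-4)
    = 4·8 - -3·-28 + 2·-15
    = 32 + -84 + -30 = -82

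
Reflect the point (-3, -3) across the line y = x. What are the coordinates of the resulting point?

Reflection across line y = x: (-3, -3) → (-3, -3)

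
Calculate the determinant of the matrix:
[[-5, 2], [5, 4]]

For a 2×2 matrix [[a, b], [c, d]], det = ad - bc
det = (-5)(4) - (2)(5) = -20 - 10 = -30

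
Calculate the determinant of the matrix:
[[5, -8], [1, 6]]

For a 2×2 matrix [[a, b], [c, d]], det = ad - bc
det = (5)(6) - (-8)(1) = 30 - -8 = 38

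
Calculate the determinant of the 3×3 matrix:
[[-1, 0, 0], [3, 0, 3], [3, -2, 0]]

Expansion along first row:
det = -1·det([[0,3],[-2,0]]) - 0·det([[3,3],[3,0]]) + 0·det([[3,0],[3,-2]])
    = -1·(0·0 - 3·-2) - 0·(3·0 - 3·3) + 0·(3·-2 - 0·3)
    = -1·6 - 0·-9 + 0·-6
    = -6 + 0 + 0 = -6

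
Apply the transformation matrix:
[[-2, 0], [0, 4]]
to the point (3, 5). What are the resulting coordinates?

Matrix multiplication:
[[-2, 0], [0, 4]] × [3, 5]ᵀ
= [(-2)(3) + (0)(5), (0)(3) + (4)(5)]ᵀ
= [-6, 20]ᵀ
Result: (-6, 20)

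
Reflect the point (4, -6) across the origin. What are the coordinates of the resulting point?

Reflection across origin: (4, -6) → (-4, 6)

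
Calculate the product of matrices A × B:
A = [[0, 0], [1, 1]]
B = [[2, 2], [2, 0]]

Matrix multiplication:
C[0][0] = 0×2 + 0×2 = 0
C[0][1] = 0×2 + 0×0 = 0
C[1][0] = 1×2 + 1×2 = 4
C[1][1] = 1×2 + 1×0 = 2
Result: [[0, 0], [4, 2]]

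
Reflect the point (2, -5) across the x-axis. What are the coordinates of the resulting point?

Reflection across x-axis: (2, -5) → (2, 5)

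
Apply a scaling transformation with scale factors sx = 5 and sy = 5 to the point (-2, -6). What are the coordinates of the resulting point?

Scaling matrix:
[[5, 0], [0, 5]]
Result: (-2 × 5, -6 × 5) = (-10, -30)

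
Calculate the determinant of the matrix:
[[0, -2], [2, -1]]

For a 2×2 matrix [[a, b], [c, d]], det = ad - bc
det = (0)(-1) - (-2)(2) = 0 - -4 = 4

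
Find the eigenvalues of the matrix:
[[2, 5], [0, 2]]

Characteristic equation: det(A - λI) = 0
λ² - (trace)λ + (det) = 0
trace = 2 + 2 = 4, det = (2)(2) - (5)(0) = 4
λ² - (4)λ + (4) = 0
λ = (4 ± √((4)² - 4·(4))) / 2 = (4 ± √0) / 2
Solving: λ = 2, 2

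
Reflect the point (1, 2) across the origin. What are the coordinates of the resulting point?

Reflection across origin: (1, 2) → (-1, -2)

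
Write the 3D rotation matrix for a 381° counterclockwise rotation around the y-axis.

Rotation matrix for counterclockwise 381° around y-axis:
cos(381°) = 0.9336, sin(381°) = 0.3584
Result: [[0.9336, 0, 0.3584], [0, 1, 0], [-0.3584, 0, 0.9336]]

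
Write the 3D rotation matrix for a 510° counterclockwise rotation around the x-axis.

Rotation matrix for counterclockwise 510° around x-axis:
cos(510°) = -√3/2, sin(510°) = 1/2
Result: [[1, 0, 0], [0, -√3/2, -1/2], [0, 1/2, -√3/2]]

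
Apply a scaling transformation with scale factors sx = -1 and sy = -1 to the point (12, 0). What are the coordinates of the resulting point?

Scaling matrix:
[[-1, 0], [0, -1]]
Result: (12 × -1, 0 × -1) = (-12, 0)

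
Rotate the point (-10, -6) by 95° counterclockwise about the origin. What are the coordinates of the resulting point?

Rotation matrix for 95°: [[cos 95°, -sin 95°], [sin 95°, cos 95°]] ≈ [[-0.087156, -0.996195], [0.996195, -0.087156]]
[[-0.087156, -0.996195], [0.996195, -0.087156]] × [-10, -6]ᵀ ≈ [6.8487, -9.4390]ᵀ
Result: (6.8487, -9.4390)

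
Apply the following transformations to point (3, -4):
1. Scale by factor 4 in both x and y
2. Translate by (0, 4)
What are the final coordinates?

Step 1: Scale (3, -4) by 4 → (12, -16)
Step 2: Translate by (0, 4) → (12, -12)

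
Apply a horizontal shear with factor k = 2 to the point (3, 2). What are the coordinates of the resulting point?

Shear matrix for horizontal shear with factor k = 2:
[[1, 2], [0, 1]]
Result: (3, 2) → (7, 2)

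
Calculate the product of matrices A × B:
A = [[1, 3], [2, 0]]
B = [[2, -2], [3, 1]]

Matrix multiplication:
C[0][0] = 1×2 + 3×3 = 11
C[0][1] = 1×-2 + 3×1 = 1
C[1][0] = 2×2 + 0×3 = 4
C[1][1] = 2×-2 + 0×1 = -4
Result: [[11, 1], [4, -4]]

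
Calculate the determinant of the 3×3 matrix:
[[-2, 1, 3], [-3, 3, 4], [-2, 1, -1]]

Expansion along first row:
det = -2·det([[3,4],[1,-1]]) - 1·det([[-3,4],[-2,-1]]) + 3·det([[-3,3],[-2,1]])
    = -2·(3·-1 - 4·1) - 1·(-3·-1 - 4·-2) + 3·(-3·1 - 3·-2)
    = -2·-7 - 1·11 + 3·3
    = 14 + -11 + 9 = 12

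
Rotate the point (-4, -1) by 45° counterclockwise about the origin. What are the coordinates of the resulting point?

Rotation matrix for 45°: [[cos 45°, -sin 45°], [sin 45°, cos 45°]] ≈ [[0.707107, -0.707107], [0.707107, 0.707107]]
[[0.707107, -0.707107], [0.707107, 0.707107]] × [-4, -1]ᵀ ≈ [-2.1213, -3.5355]ᵀ
Result: (-2.1213, -3.5355)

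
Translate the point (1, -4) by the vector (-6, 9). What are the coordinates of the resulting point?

Translation by (-6, 9) (homogeneous matrix [[1, 0, -6], [0, 1, 9], [0, 0, 1]]):
x' = 1 + -6 = -5
y' = -4 + 9 = 5
Result: (-5, 5)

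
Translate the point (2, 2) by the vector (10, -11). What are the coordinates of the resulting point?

Translation by (10, -11) (homogeneous matrix [[1, 0, 10], [0, 1, -11], [0, 0, 1]]):
x' = 2 + 10 = 12
y' = 2 + -11 = -9
Result: (12, -9)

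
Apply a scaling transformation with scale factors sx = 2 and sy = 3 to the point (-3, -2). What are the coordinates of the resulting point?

Scaling matrix:
[[2, 0], [0, 3]]
Result: (-3 × 2, -2 × 3) = (-6, -6)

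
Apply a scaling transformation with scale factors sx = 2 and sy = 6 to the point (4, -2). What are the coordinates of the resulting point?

Scaling matrix:
[[2, 0], [0, 6]]
Result: (4 × 2, -2 × 6) = (8, -12)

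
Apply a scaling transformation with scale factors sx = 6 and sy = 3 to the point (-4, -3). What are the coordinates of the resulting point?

Scaling matrix:
[[6, 0], [0, 3]]
Result: (-4 × 6, -3 × 3) = (-24, -9)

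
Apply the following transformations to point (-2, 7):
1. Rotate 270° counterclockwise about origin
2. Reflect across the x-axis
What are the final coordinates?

Step 1: Rotate 270° → (7, 2)
Step 2: Reflect across x-axis → (7, -2)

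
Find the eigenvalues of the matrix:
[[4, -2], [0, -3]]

Characteristic equation: det(A - λI) = 0
λ² - (trace)λ + (det) = 0
trace = 4 + -3 = 1, det = (4)(-3) - (-2)(0) = -12
λ² - (1)λ + (-12) = 0
λ = (1 ± √((1)² - 4·(-12))) / 2 = (1 ± √49) / 2
Solving: λ = -3, 4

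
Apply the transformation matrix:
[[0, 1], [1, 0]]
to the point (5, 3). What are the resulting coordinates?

Matrix multiplication:
[[0, 1], [1, 0]] × [5, 3]ᵀ
= [(0)(5) + (1)(3), (1)(5) + (0)(3)]ᵀ
= [3, 5]ᵀ
Result: (3, 5)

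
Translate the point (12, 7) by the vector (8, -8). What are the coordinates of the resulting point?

Translation by (8, -8) (homogeneous matrix [[1, 0, 8], [0, 1, -8], [0, 0, 1]]):
x' = 12 + 8 = 20
y' = 7 + -8 = -1
Result: (20, -1)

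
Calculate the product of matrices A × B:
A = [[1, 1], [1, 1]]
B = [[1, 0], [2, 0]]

Matrix multiplication:
C[0][0] = 1×1 + 1×2 = 3
C[0][1] = 1×0 + 1×0 = 0
C[1][0] = 1×1 + 1×2 = 3
C[1][1] = 1×0 + 1×0 = 0
Result: [[3, 0], [3, 0]]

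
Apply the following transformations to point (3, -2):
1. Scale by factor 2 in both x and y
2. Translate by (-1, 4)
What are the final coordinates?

Step 1: Scale (3, -2) by 2 → (6, -4)
Step 2: Translate by (-1, 4) → (5, 0)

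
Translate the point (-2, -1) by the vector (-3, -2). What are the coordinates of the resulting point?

Translation by (-3, -2) (homogeneous matrix [[1, 0, -3], [0, 1, -2], [0, 0, 1]]):
x' = -2 + -3 = -5
y' = -1 + -2 = -3
Result: (-5, -3)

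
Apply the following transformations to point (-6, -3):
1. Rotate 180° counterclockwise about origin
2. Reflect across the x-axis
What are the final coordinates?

Step 1: Rotate 180° → (6, 3)
Step 2: Reflect across x-axis → (6, -3)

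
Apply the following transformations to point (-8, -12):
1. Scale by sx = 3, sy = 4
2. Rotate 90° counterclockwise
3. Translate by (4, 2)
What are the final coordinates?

Step 1: Scale → (-24, -48)
Step 2: Rotate 90° → (48, -24)
Step 3: Translate → (52, -22)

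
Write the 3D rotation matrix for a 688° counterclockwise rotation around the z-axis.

Rotation matrix for counterclockwise 688° around z-axis:
cos(688°) = 0.8480, sin(688°) = -0.5299
Result: [[0.8480, 0.5299, 0], [-0.5299, 0.8480, 0], [0, 0, 1]]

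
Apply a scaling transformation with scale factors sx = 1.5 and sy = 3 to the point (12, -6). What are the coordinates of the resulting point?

Scaling matrix:
[[1.50, 0], [0, 3]]
Result: (12 × 1.5, -6 × 3) = (18, -18)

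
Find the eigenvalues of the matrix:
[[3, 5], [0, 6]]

Characteristic equation: det(A - λI) = 0
λ² - (trace)λ + (det) = 0
trace = 3 + 6 = 9, det = (3)(6) - (5)(0) = 18
λ² - (9)λ + (18) = 0
λ = (9 ± √((9)² - 4·(18))) / 2 = (9 ± √9) / 2
Solving: λ = 3, 6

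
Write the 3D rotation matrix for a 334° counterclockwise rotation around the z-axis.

Rotation matrix for counterclockwise 334° around z-axis:
cos(334°) = 0.8988, sin(334°) = -0.4384
Result: [[0.8988, 0.4384, 0], [-0.4384, 0.8988, 0], [0, 0, 1]]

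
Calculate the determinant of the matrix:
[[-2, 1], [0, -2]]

For a 2×2 matrix [[a, b], [c, d]], det = ad - bc
det = (-2)(-2) - (1)(0) = 4 - 0 = 4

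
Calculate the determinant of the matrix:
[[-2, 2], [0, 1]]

For a 2×2 matrix [[a, b], [c, d]], det = ad - bc
det = (-2)(1) - (2)(0) = -2 - 0 = -2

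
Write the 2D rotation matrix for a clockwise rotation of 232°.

Rotation matrix formula: [[cos θ, -sin θ], [sin θ, cos θ]]
A clockwise rotation by 232° is equivalent to a counterclockwise rotation by -232°.
For θ = -232°:
cos(-232°) = -0.6157
sin(-232°) = 0.7880
Result: [[-0.6157, -0.7880], [0.7880, -0.6157]]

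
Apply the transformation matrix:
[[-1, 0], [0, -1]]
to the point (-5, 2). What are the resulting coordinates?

Matrix multiplication:
[[-1, 0], [0, -1]] × [-5, 2]ᵀ
= [(-1)(-5) + (0)(2), (0)(-5) + (-1)(2)]ᵀ
= [5, -2]ᵀ
Result: (5, -2)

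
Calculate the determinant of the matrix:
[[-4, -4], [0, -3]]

For a 2×2 matrix [[a, b], [c, d]], det = ad - bc
det = (-4)(-3) - (-4)(0) = 12 - 0 = 12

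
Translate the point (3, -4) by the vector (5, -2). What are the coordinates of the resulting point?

Translation by (5, -2) (homogeneous matrix [[1, 0, 5], [0, 1, -2], [0, 0, 1]]):
x' = 3 + 5 = 8
y' = -4 + -2 = -6
Result: (8, -6)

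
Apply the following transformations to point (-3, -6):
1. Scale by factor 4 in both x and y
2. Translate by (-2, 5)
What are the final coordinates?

Step 1: Scale (-3, -6) by 4 → (-12, -24)
Step 2: Translate by (-2, 5) → (-14, -19)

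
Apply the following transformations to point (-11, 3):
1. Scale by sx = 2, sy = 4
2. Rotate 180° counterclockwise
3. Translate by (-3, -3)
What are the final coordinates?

Step 1: Scale → (-22, 12)
Step 2: Rotate 180° → (22, -12)
Step 3: Translate → (19, -15)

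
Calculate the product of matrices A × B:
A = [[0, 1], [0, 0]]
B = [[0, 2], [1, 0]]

Matrix multiplication:
C[0][0] = 0×0 + 1×1 = 1
C[0][1] = 0×2 + 1×0 = 0
C[1][0] = 0×0 + 0×1 = 0
C[1][1] = 0×2 + 0×0 = 0
Result: [[1, 0], [0, 0]]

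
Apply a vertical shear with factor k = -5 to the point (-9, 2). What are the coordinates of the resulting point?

Shear matrix for vertical shear with factor k = -5:
[[1, 0], [-5, 1]]
Result: (-9, 2) → (-9, 47)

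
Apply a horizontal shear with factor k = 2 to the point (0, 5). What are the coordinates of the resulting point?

Shear matrix for horizontal shear with factor k = 2:
[[1, 2], [0, 1]]
Result: (0, 5) → (10, 5)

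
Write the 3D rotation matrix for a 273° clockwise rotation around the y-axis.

Rotation matrix for clockwise 273° around y-axis:
A clockwise rotation by 273° is a counterclockwise rotation by -273°.
cos(-273°) = 0.0523, sin(-273°) = 0.9986
Result: [[0.0523, 0, 0.9986], [0, 1, 0], [-0.9986, 0, 0.0523]]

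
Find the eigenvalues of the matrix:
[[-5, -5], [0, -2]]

Characteristic equation: det(A - λI) = 0
λ² - (trace)λ + (det) = 0
trace = -5 + -2 = -7, det = (-5)(-2) - (-5)(0) = 10
λ² - (-7)λ + (10) = 0
λ = (-7 ± √((-7)² - 4·(10))) / 2 = (-7 ± √9) / 2
Solving: λ = -5, -2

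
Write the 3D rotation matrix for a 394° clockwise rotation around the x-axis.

Rotation matrix for clockwise 394° around x-axis:
A clockwise rotation by 394° is a counterclockwise rotation by -394°.
cos(-394°) = 0.8290, sin(-394°) = -0.5592
Result: [[1, 0, 0], [0, 0.8290, 0.5592], [0, -0.5592, 0.8290]]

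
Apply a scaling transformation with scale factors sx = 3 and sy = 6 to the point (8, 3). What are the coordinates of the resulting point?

Scaling matrix:
[[3, 0], [0, 6]]
Result: (8 × 3, 3 × 6) = (24, 18)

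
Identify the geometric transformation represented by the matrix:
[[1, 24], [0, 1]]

This matrix represents: horizontal shear with factor 24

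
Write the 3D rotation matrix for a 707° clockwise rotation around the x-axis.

Rotation matrix for clockwise 707° around x-axis:
A clockwise rotation by 707° is a counterclockwise rotation by -707°.
cos(-707°) = 0.9744, sin(-707°) = 0.2250
Result: [[1, 0, 0], [0, 0.9744, -0.2250], [0, 0.2250, 0.9744]]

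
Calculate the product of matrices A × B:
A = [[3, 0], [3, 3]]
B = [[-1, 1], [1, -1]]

Matrix multiplication:
C[0][0] = 3×-1 + 0×1 = -3
C[0][1] = 3×1 + 0×-1 = 3
C[1][0] = 3×-1 + 3×1 = 0
C[1][1] = 3×1 + 3×-1 = 0
Result: [[-3, 3], [0, 0]]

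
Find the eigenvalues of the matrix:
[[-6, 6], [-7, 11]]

Characteristic equation: det(A - λI) = 0
λ² - (trace)λ + (det) = 0
trace = -6 + 11 = 5, det = (-6)(11) - (6)(-7) = -24
λ² - (5)λ + (-24) = 0
λ = (5 ± √((5)² - 4·(-24))) / 2 = (5 ± √121) / 2
Solving: λ = -3, 8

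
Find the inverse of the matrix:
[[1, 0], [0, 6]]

For [[a,b],[c,d]], inverse = (1/det)·[[d,-b],[-c,a]]
det = (1)(6) - (0)(0) = 6 - 0 = 6
Inverse = (1/6)·[[6, 0], [0, 1]]
= [[1, 0], [0, 1/6]]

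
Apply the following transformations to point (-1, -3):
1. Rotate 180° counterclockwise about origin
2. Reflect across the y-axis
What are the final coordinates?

Step 1: Rotate 180° → (1, 3)
Step 2: Reflect across y-axis → (-1, 3)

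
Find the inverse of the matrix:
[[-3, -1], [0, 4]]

For [[a,b],[c,d]], inverse = (1/det)·[[d,-b],[-c,a]]
det = (-3)(4) - (-1)(0) = -12 - 0 = -12
Inverse = (1/-12)·[[4, 1], [0, -3]]
= [[-1/3, -1/12], [0, 1/4]]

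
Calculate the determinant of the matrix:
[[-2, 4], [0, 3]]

For a 2×2 matrix [[a, b], [c, d]], det = ad - bc
det = (-2)(3) - (4)(0) = -6 - 0 = -6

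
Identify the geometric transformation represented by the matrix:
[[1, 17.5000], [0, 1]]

This matrix represents: horizontal shear with factor 17.5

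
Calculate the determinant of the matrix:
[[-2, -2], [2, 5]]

For a 2×2 matrix [[a, b], [c, d]], det = ad - bc
det = (-2)(5) - (-2)(2) = -10 - -4 = -6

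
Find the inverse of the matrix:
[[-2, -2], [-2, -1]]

For [[a,b],[c,d]], inverse = (1/det)·[[d,-b],[-c,a]]
det = (-2)(-1) - (-2)(-2) = 2 - 4 = -2
Inverse = (1/-2)·[[-1, 2], [2, -2]]
= [[1/2, -1], [-1, 1]]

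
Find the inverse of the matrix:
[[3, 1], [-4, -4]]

For [[a,b],[c,d]], inverse = (1/det)·[[d,-b],[-c,a]]
det = (3)(-4) - (1)(-4) = -12 - -4 = -8
Inverse = (1/-8)·[[-4, -1], [4, 3]]
= [[1/2, 1/8], [-1/2, -3/8]]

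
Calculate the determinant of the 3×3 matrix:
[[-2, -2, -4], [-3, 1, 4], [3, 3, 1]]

Expansion along first row:
det = -2·det([[1,4],[3,1]]) - -2·det([[-3,4],[3,1]]) + -4·det([[-3,1],[3,3]])
    = -2·(1·1 - 4·3) - -2·(-3·1 - 4·3) + -4·(-3·3 - 1·3)
    = -2·-11 - -2·-15 + -4·-12
    = 22 + -30 + 48 = 40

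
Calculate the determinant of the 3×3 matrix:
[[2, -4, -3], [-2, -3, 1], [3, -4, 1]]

Expansion along first row:
det = 2·det([[-3,1],[-4,1]]) - -4·det([[-2,1],[3,1]]) + -3·det([[-2,-3],[3,-4]])
    = 2·(-3·1 - 1·-4) - -4·(-2·1 - 1·3) + -3·(-2·-4 - -3·3)
    = 2·1 - -4·-5 + -3·17
    = 2 + -20 + -51 = -69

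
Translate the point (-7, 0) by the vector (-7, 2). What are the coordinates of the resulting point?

Translation by (-7, 2) (homogeneous matrix [[1, 0, -7], [0, 1, 2], [0, 0, 1]]):
x' = -7 + -7 = -14
y' = 0 + 2 = 2
Result: (-14, 2)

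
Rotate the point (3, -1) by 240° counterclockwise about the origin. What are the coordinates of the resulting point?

Rotation matrix for 240°: [[cos 240°, -sin 240°], [sin 240°, cos 240°]] ≈ [[-0.500000, 0.866025], [-0.866025, -0.500000]]
[[-0.500000, 0.866025], [-0.866025, -0.500000]] × [3, -1]ᵀ ≈ [-2.3660, -2.0981]ᵀ
Result: (-2.3660, -2.0981)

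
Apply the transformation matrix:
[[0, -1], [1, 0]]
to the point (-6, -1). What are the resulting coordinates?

Matrix multiplication:
[[0, -1], [1, 0]] × [-6, -1]ᵀ
= [(0)(-6) + (-1)(-1), (1)(-6) + (0)(-1)]ᵀ
= [1, -6]ᵀ
Result: (1, -6)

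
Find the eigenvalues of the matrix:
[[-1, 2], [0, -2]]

Characteristic equation: det(A - λI) = 0
λ² - (trace)λ + (det) = 0
trace = -1 + -2 = -3, det = (-1)(-2) - (2)(0) = 2
λ² - (-3)λ + (2) = 0
λ = (-3 ± √((-3)² - 4·(2))) / 2 = (-3 ± √1) / 2
Solving: λ = -2, -1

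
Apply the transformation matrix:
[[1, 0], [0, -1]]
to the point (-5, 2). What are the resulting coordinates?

Matrix multiplication:
[[1, 0], [0, -1]] × [-5, 2]ᵀ
= [(1)(-5) + (0)(2), (0)(-5) + (-1)(2)]ᵀ
= [-5, -2]ᵀ
Result: (-5, -2)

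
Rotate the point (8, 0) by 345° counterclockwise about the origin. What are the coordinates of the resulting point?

Rotation matrix for 345°: [[cos 345°, -sin 345°], [sin 345°, cos 345°]] ≈ [[0.965926, 0.258819], [-0.258819, 0.965926]]
[[0.965926, 0.258819], [-0.258819, 0.965926]] × [8, 0]ᵀ ≈ [7.7274, -2.0706]ᵀ
Result: (7.7274, -2.0706)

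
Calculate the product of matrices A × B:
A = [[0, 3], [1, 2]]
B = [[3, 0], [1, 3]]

Matrix multiplication:
C[0][0] = 0×3 + 3×1 = 3
C[0][1] = 0×0 + 3×3 = 9
C[1][0] = 1×3 + 2×1 = 5
C[1][1] = 1×0 + 2×3 = 6
Result: [[3, 9], [5, 6]]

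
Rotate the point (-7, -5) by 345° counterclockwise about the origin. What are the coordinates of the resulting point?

Rotation matrix for 345°: [[cos 345°, -sin 345°], [sin 345°, cos 345°]] ≈ [[0.965926, 0.258819], [-0.258819, 0.965926]]
[[0.965926, 0.258819], [-0.258819, 0.965926]] × [-7, -5]ᵀ ≈ [-8.0556, -3.0179]ᵀ
Result: (-8.0556, -3.0179)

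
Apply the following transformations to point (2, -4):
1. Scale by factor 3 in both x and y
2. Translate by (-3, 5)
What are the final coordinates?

Step 1: Scale (2, -4) by 3 → (6, -12)
Step 2: Translate by (-3, 5) → (3, -7)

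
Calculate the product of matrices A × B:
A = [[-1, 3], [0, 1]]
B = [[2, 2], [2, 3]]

Matrix multiplication:
C[0][0] = -1×2 + 3×2 = 4
C[0][1] = -1×2 + 3×3 = 7
C[1][0] = 0×2 + 1×2 = 2
C[1][1] = 0×2 + 1×3 = 3
Result: [[4, 7], [2, 3]]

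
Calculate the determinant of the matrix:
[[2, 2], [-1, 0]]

For a 2×2 matrix [[a, b], [c, d]], det = ad - bc
det = (2)(0) - (2)(-1) = 0 - -2 = 2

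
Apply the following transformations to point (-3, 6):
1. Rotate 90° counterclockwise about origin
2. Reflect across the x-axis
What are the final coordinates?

Step 1: Rotate 90° → (-6, -3)
Step 2: Reflect across x-axis → (-6, 3)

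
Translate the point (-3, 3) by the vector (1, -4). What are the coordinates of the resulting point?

Translation by (1, -4) (homogeneous matrix [[1, 0, 1], [0, 1, -4], [0, 0, 1]]):
x' = -3 + 1 = -2
y' = 3 + -4 = -1
Result: (-2, -1)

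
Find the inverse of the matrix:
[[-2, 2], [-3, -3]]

For [[a,b],[c,d]], inverse = (1/det)·[[d,-b],[-c,a]]
det = (-2)(-3) - (2)(-3) = 6 - -6 = 12
Inverse = (1/12)·[[-3, -2], [3, -2]]
= [[-1/4, -1/6], [1/4, -1/6]]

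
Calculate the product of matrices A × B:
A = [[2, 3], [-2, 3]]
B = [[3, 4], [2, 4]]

Matrix multiplication:
C[0][0] = 2×3 + 3×2 = 12
C[0][1] = 2×4 + 3×4 = 20
C[1][0] = -2×3 + 3×2 = 0
C[1][1] = -2×4 + 3×4 = 4
Result: [[12, 20], [0, 4]]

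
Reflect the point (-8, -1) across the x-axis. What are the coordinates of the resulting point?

Reflection across x-axis: (-8, -1) → (-8, 1)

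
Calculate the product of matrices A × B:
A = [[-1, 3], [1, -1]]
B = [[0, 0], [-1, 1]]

Matrix multiplication:
C[0][0] = -1×0 + 3×-1 = -3
C[0][1] = -1×0 + 3×1 = 3
C[1][0] = 1×0 + -1×-1 = 1
C[1][1] = 1×0 + -1×1 = -1
Result: [[-3, 3], [1, -1]]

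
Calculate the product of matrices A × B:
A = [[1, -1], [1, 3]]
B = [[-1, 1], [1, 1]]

Matrix multiplication:
C[0][0] = 1×-1 + -1×1 = -2
C[0][1] = 1×1 + -1×1 = 0
C[1][0] = 1×-1 + 3×1 = 2
C[1][1] = 1×1 + 3×1 = 4
Result: [[-2, 0], [2, 4]]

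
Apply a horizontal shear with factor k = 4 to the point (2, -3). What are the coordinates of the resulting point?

Shear matrix for horizontal shear with factor k = 4:
[[1, 4], [0, 1]]
Result: (2, -3) → (-10, -3)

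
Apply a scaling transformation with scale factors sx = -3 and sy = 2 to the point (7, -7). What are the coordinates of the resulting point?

Scaling matrix:
[[-3, 0], [0, 2]]
Result: (7 × -3, -7 × 2) = (-21, -14)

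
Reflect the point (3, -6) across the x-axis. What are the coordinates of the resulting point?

Reflection across x-axis: (3, -6) → (3, 6)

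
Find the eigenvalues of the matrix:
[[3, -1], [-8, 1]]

Characteristic equation: det(A - λI) = 0
λ² - (trace)λ + (det) = 0
trace = 3 + 1 = 4, det = (3)(1) - (-1)(-8) = -5
λ² - (4)λ + (-5) = 0
λ = (4 ± √((4)² - 4·(-5))) / 2 = (4 ± √36) / 2
Solving: λ = -1, 5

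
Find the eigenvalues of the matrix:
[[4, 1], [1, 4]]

Characteristic equation: det(A - λI) = 0
λ² - (trace)λ + (det) = 0
trace = 4 + 4 = 8, det = (4)(4) - (1)(1) = 15
λ² - (8)λ + (15) = 0
λ = (8 ± √((8)² - 4·(15))) / 2 = (8 ± √4) / 2
Solving: λ = 3, 5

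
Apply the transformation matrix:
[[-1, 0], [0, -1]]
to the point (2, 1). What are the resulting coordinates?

Matrix multiplication:
[[-1, 0], [0, -1]] × [2, 1]ᵀ
= [(-1)(2) + (0)(1), (0)(2) + (-1)(1)]ᵀ
= [-2, -1]ᵀ
Result: (-2, -1)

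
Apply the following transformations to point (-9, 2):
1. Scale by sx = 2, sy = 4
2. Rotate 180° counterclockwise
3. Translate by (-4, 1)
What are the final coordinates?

Step 1: Scale → (-18, 8)
Step 2: Rotate 180° → (18, -8)
Step 3: Translate → (14, -7)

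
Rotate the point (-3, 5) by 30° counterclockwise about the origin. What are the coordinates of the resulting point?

Rotation matrix for 30°: [[cos 30°, -sin 30°], [sin 30°, cos 30°]] ≈ [[0.866025, -0.500000], [0.500000, 0.866025]]
[[0.866025, -0.500000], [0.500000, 0.866025]] × [-3, 5]ᵀ ≈ [-5.0981, 2.8301]ᵀ
Result: (-5.0981, 2.8301)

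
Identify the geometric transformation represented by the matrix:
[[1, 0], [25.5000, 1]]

This matrix represents: vertical shear with factor 25.5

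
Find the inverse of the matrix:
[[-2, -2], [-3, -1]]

For [[a,b],[c,d]], inverse = (1/det)·[[d,-b],[-c,a]]
det = (-2)(-1) - (-2)(-3) = 2 - 6 = -4
Inverse = (1/-4)·[[-1, 2], [3, -2]]
= [[1/4, -1/2], [-3/4, 1/2]]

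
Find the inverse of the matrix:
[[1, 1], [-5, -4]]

For [[a,b],[c,d]], inverse = (1/det)·[[d,-b],[-c,a]]
det = (1)(-4) - (1)(-5) = -4 - -5 = 1
Inverse = [[-4, -1], [5, 1]]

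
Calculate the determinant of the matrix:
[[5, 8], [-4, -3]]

For a 2×2 matrix [[a, b], [c, d]], det = ad - bc
det = (5)(-3) - (8)(-4) = -15 - -32 = 17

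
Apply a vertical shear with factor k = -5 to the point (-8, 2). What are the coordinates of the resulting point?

Shear matrix for vertical shear with factor k = -5:
[[1, 0], [-5, 1]]
Result: (-8, 2) → (-8, 42)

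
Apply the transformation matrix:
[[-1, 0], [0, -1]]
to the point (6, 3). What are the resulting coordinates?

Matrix multiplication:
[[-1, 0], [0, -1]] × [6, 3]ᵀ
= [(-1)(6) + (0)(3), (0)(6) + (-1)(3)]ᵀ
= [-6, -3]ᵀ
Result: (-6, -3)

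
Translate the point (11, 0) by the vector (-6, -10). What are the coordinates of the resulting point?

Translation by (-6, -10) (homogeneous matrix [[1, 0, -6], [0, 1, -10], [0, 0, 1]]):
x' = 11 + -6 = 5
y' = 0 + -10 = -10
Result: (5, -10)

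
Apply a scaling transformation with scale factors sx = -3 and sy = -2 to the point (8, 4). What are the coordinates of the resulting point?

Scaling matrix:
[[-3, 0], [0, -2]]
Result: (8 × -3, 4 × -2) = (-24, -8)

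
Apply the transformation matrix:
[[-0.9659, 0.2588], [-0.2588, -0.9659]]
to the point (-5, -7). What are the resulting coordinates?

Matrix multiplication:
[[-0.9659, 0.2588], [-0.2588, -0.9659]] × [-5, -7]ᵀ
= [(-0.9659)(-5) + (0.2588)(-7), (-0.2588)(-5) + (-0.9659)(-7)]ᵀ
= [3.0179, 8.0553]ᵀ
Result: (3.0179, 8.0553)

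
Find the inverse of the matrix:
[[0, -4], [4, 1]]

For [[a,b],[c,d]], inverse = (1/det)·[[d,-b],[-c,a]]
det = (0)(1) - (-4)(4) = 0 - -16 = 16
Inverse = (1/16)·[[1, 4], [-4, 0]]
= [[1/16, 1/4], [-1/4, 0]]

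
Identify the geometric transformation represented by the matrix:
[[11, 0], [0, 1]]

This matrix represents: non-uniform scaling by sx = 11, sy = 1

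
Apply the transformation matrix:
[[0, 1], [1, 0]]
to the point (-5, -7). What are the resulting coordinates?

Matrix multiplication:
[[0, 1], [1, 0]] × [-5, -7]ᵀ
= [(0)(-5) + (1)(-7), (1)(-5) + (0)(-7)]ᵀ
= [-7, -5]ᵀ
Result: (-7, -5)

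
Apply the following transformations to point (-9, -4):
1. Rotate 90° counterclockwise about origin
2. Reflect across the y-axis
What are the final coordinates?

Step 1: Rotate 90° → (4, -9)
Step 2: Reflect across y-axis → (-4, -9)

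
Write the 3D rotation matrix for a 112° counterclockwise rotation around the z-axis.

Rotation matrix for counterclockwise 112° around z-axis:
cos(112°) = -0.3746, sin(112°) = 0.9272
Result: [[-0.3746, -0.9272, 0], [0.9272, -0.3746, 0], [0, 0, 1]]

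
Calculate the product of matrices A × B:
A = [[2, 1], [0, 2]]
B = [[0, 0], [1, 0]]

Matrix multiplication:
C[0][0] = 2×0 + 1×1 = 1
C[0][1] = 2×0 + 1×0 = 0
C[1][0] = 0×0 + 2×1 = 2
C[1][1] = 0×0 + 2×0 = 0
Result: [[1, 0], [2, 0]]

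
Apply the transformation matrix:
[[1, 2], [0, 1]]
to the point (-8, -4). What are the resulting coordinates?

Matrix multiplication:
[[1, 2], [0, 1]] × [-8, -4]ᵀ
= [(1)(-8) + (2)(-4), (0)(-8) + (1)(-4)]ᵀ
= [-16, -4]ᵀ
Result: (-16, -4)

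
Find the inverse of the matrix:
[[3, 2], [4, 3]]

For [[a,b],[c,d]], inverse = (1/det)·[[d,-b],[-c,a]]
det = (3)(3) - (2)(4) = 9 - 8 = 1
Inverse = [[3, -2], [-4, 3]]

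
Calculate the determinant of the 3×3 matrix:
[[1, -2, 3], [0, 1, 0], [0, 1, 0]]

Expansion along first row:
det = 1·det([[1,0],[1,0]]) - -2·det([[0,0],[0,0]]) + 3·det([[0,1],[0,1]])
    = 1·(1·0 - 0·1) - -2·(0·0 - 0·0) + 3·(0·1 - 1·0)
    = 1·0 - -2·0 + 3·0
    = 0 + 0 + 0 = 0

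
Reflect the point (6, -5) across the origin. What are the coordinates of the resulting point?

Reflection across origin: (6, -5) → (-6, 5)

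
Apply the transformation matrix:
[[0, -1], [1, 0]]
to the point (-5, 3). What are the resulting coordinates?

Matrix multiplication:
[[0, -1], [1, 0]] × [-5, 3]ᵀ
= [(0)(-5) + (-1)(3), (1)(-5) + (0)(3)]ᵀ
= [-3, -5]ᵀ
Result: (-3, -5)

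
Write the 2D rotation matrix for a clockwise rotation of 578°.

Rotation matrix formula: [[cos θ, -sin θ], [sin θ, cos θ]]
A clockwise rotation by 578° is equivalent to a counterclockwise rotation by -578°.
For θ = -578°:
cos(-578°) = -0.7880
sin(-578°) = 0.6157
Result: [[-0.7880, -0.6157], [0.6157, -0.7880]]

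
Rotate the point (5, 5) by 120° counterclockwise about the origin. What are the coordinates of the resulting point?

Rotation matrix for 120°: [[cos 120°, -sin 120°], [sin 120°, cos 120°]] ≈ [[-0.500000, -0.866025], [0.866025, -0.500000]]
[[-0.500000, -0.866025], [0.866025, -0.500000]] × [5, 5]ᵀ ≈ [-6.8301, 1.8301]ᵀ
Result: (-6.8301, 1.8301)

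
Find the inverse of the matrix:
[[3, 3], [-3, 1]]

For [[a,b],[c,d]], inverse = (1/det)·[[d,-b],[-c,a]]
det = (3)(1) - (3)(-3) = 3 - -9 = 12
Inverse = (1/12)·[[1, -3], [3, 3]]
= [[1/12, -1/4], [1/4, 1/4]]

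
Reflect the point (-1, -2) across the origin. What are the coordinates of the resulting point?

Reflection across origin: (-1, -2) → (1, 2)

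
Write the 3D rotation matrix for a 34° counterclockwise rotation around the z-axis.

Rotation matrix for counterclockwise 34° around z-axis:
cos(34°) = 0.8290, sin(34°) = 0.5592
Result: [[0.8290, -0.5592, 0], [0.5592, 0.8290, 0], [0, 0, 1]]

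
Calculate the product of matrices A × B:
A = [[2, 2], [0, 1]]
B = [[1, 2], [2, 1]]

Matrix multiplication:
C[0][0] = 2×1 + 2×2 = 6
C[0][1] = 2×2 + 2×1 = 6
C[1][0] = 0×1 + 1×2 = 2
C[1][1] = 0×2 + 1×1 = 1
Result: [[6, 6], [2, 1]]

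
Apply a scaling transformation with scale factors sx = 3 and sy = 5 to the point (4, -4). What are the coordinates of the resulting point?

Scaling matrix:
[[3, 0], [0, 5]]
Result: (4 × 3, -4 × 5) = (12, -20)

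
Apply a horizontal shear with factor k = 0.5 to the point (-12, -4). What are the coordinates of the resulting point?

Shear matrix for horizontal shear with factor k = 0.5:
[[1, 0.50], [0, 1]]
Result: (-12, -4) → (-14, -4)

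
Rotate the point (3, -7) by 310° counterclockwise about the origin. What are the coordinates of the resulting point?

Rotation matrix for 310°: [[cos 310°, -sin 310°], [sin 310°, cos 310°]] ≈ [[0.642788, 0.766044], [-0.766044, 0.642788]]
[[0.642788, 0.766044], [-0.766044, 0.642788]] × [3, -7]ᵀ ≈ [-3.4339, -6.7976]ᵀ
Result: (-3.4339, -6.7976)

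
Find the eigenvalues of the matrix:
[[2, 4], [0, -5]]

Characteristic equation: det(A - λI) = 0
λ² - (trace)λ + (det) = 0
trace = 2 + -5 = -3, det = (2)(-5) - (4)(0) = -10
λ² - (-3)λ + (-10) = 0
λ = (-3 ± √((-3)² - 4·(-10))) / 2 = (-3 ± √49) / 2
Solving: λ = -5, 2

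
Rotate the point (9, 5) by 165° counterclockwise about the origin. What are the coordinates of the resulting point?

Rotation matrix for 165°: [[cos 165°, -sin 165°], [sin 165°, cos 165°]] ≈ [[-0.965926, -0.258819], [0.258819, -0.965926]]
[[-0.965926, -0.258819], [0.258819, -0.965926]] × [9, 5]ᵀ ≈ [-9.9874, -2.5003]ᵀ
Result: (-9.9874, -2.5003)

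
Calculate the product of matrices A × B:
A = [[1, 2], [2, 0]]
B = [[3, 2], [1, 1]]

Matrix multiplication:
C[0][0] = 1×3 + 2×1 = 5
C[0][1] = 1×2 + 2×1 = 4
C[1][0] = 2×3 + 0×1 = 6
C[1][1] = 2×2 + 0×1 = 4
Result: [[5, 4], [6, 4]]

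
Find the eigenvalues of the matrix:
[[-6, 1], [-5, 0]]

Characteristic equation: det(A - λI) = 0
λ² - (trace)λ + (det) = 0
trace = -6 + 0 = -6, det = (-6)(0) - (1)(-5) = 5
λ² - (-6)λ + (5) = 0
λ = (-6 ± √((-6)² - 4·(5))) / 2 = (-6 ± √16) / 2
Solving: λ = -5, -1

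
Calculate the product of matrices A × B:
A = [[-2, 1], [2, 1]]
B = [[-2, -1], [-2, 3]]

Matrix multiplication:
C[0][0] = -2×-2 + 1×-2 = 2
C[0][1] = -2×-1 + 1×3 = 5
C[1][0] = 2×-2 + 1×-2 = -6
C[1][1] = 2×-1 + 1×3 = 1
Result: [[2, 5], [-6, 1]]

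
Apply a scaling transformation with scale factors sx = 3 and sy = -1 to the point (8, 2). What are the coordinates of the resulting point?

Scaling matrix:
[[3, 0], [0, -1]]
Result: (8 × 3, 2 × -1) = (24, -2)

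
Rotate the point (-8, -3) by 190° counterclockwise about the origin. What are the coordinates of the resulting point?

Rotation matrix for 190°: [[cos 190°, -sin 190°], [sin 190°, cos 190°]] ≈ [[-0.984808, 0.173648], [-0.173648, -0.984808]]
[[-0.984808, 0.173648], [-0.173648, -0.984808]] × [-8, -3]ᵀ ≈ [7.3575, 4.3436]ᵀ
Result: (7.3575, 4.3436)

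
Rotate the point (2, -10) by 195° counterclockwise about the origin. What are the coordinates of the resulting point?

Rotation matrix for 195°: [[cos 195°, -sin 195°], [sin 195°, cos 195°]] ≈ [[-0.965926, 0.258819], [-0.258819, -0.965926]]
[[-0.965926, 0.258819], [-0.258819, -0.965926]] × [2, -10]ᵀ ≈ [-4.5200, 9.1416]ᵀ
Result: (-4.5200, 9.1416)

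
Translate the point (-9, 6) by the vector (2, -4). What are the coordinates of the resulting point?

Translation by (2, -4) (homogeneous matrix [[1, 0, 2], [0, 1, -4], [0, 0, 1]]):
x' = -9 + 2 = -7
y' = 6 + -4 = 2
Result: (-7, 2)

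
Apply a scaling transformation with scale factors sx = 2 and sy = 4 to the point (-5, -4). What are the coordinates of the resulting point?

Scaling matrix:
[[2, 0], [0, 4]]
Result: (-5 × 2, -4 × 4) = (-10, -16)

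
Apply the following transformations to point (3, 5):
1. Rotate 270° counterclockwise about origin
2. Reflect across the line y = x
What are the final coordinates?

Step 1: Rotate 270° → (5, -3)
Step 2: Reflect across line y = x → (-3, 5)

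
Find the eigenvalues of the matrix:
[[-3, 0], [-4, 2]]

Characteristic equation: det(A - λI) = 0
λ² - (trace)λ + (det) = 0
trace = -3 + 2 = -1, det = (-3)(2) - (0)(-4) = -6
λ² - (-1)λ + (-6) = 0
λ = (-1 ± √((-1)² - 4·(-6))) / 2 = (-1 ± √25) / 2
Solving: λ = -3, 2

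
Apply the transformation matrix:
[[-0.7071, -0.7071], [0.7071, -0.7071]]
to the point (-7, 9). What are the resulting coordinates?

Matrix multiplication:
[[-0.7071, -0.7071], [0.7071, -0.7071]] × [-7, 9]ᵀ
= [(-0.7071)(-7) + (-0.7071)(9), (0.7071)(-7) + (-0.7071)(9)]ᵀ
= [-1.4142, -11.3136]ᵀ
Result: (-1.4142, -11.3136)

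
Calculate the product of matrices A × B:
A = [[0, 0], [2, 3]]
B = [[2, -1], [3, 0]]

Matrix multiplication:
C[0][0] = 0×2 + 0×3 = 0
C[0][1] = 0×-1 + 0×0 = 0
C[1][0] = 2×2 + 3×3 = 13
C[1][1] = 2×-1 + 3×0 = -2
Result: [[0, 0], [13, -2]]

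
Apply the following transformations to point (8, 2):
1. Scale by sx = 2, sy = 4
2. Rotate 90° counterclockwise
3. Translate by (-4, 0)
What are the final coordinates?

Step 1: Scale → (16, 8)
Step 2: Rotate 90° → (-8, 16)
Step 3: Translate → (-12, 16)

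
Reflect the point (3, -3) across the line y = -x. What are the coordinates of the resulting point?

Reflection across line y = -x: (3, -3) → (3, -3)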